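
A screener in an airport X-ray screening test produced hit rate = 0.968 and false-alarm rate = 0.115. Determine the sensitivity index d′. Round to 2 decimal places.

d′ = 3.05

Φ⁻¹(H) = Φ⁻¹(0.968) = 1.852
Φ⁻¹(FA) = Φ⁻¹(0.115) = -1.200
d' = z(H) − z(FA) = 1.852 − (-1.200) = 3.052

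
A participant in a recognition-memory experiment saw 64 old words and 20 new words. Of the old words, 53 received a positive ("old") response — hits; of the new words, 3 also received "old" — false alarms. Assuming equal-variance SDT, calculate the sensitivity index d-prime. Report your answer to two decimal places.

H = 53/64 = 0.8281
FA = 3/20 = 0.1500
Φ⁻¹(H) = Φ⁻¹(0.8281) = 0.9467
Φ⁻¹(FA) = Φ⁻¹(0.1500) = -1.0364
d' = z(H) − z(FA) = 0.9467 − (-1.0364) = 1.9831

d-prime = 1.98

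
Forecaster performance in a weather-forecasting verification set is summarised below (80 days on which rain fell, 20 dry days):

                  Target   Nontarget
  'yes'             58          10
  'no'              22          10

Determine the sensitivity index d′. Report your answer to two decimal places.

d′ = 0.60

H = 58/80 = 0.7250
FA = 10/20 = 0.5000
z(0.7250) = 0.5978, z(0.5000) = 0.0000
d' = z(H) − z(FA) = 0.5978 − 0.0000 = 0.5978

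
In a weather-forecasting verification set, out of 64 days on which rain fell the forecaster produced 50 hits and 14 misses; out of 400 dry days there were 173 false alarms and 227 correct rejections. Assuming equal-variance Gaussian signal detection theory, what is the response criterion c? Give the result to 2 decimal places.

H = 50/64 = 0.7812
FA = 173/400 = 0.4325
Φ⁻¹(H) = Φ⁻¹(0.7812) = 0.776
Φ⁻¹(FA) = Φ⁻¹(0.4325) = -0.170
c = −½·[z(H) + z(FA)] = −0.5 × (0.776 + (-0.170)) = -0.303
c < 0: the forecaster has a liberal response bias.

c = -0.30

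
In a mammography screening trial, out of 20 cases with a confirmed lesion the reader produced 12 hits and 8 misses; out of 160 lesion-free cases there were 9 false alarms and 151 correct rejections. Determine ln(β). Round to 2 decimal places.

H = 12/20 = 0.6000
FA = 9/160 = 0.0563
Φ⁻¹(0.6000) = 0.253, Φ⁻¹(0.0563) = -1.587
ln β = −½·[z(H)² − z(FA)²] = −0.5 × (0.064 − 2.519) = 1.2275

ln β = 1.23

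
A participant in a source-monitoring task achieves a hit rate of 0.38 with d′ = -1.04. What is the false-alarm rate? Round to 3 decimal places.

z(hit rate) = z(0.38) = -0.3055
z(FA) = z(H) − d' = -0.3055 − (-1.04) = 0.7345
false-alarm rate = Φ(0.7345) = 0.7687

false-alarm rate = 0.769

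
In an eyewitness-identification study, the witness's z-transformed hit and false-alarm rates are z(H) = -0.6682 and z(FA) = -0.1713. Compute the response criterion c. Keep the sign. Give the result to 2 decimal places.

c = 0.42

c = −½·[z(H) + z(FA)] = −½·(-0.6682 + (-0.1713)) = 0.41975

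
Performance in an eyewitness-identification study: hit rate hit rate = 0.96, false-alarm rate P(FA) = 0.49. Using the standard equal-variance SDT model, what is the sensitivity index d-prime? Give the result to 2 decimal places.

z(0.96) = 1.7507, z(0.49) = -0.0251
d' = z(H) − z(FA) = 1.7507 − (-0.0251) = 1.7758

d-prime = 1.78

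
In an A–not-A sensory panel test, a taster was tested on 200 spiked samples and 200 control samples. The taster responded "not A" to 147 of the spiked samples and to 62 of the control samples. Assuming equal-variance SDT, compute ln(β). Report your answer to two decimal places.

ln β = -0.07

H = 147/200 = 0.7350
FA = 62/200 = 0.3100
Φ⁻¹(H) = 0.628
Φ⁻¹(FA) = -0.496
ln β = −½·[z(H)² − z(FA)²] = −0.5 × (0.394 − 0.246) = -0.074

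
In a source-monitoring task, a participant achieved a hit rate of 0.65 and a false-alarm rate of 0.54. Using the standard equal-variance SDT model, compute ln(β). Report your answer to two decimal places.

ln β = -0.07

z(H) = z(0.65) = 0.385
z(FA) = z(0.54) = 0.100
ln β = −½·[z(H)² − z(FA)²] = −0.5 × (0.148 − 0.010) = -0.069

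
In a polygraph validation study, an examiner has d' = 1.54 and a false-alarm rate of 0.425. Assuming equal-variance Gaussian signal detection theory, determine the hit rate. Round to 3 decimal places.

hit rate = 0.912

z(false-alarm rate) = z(0.425) = -0.1891
z(H) = z(FA) + d' = -0.1891 + 1.54 = 1.3509
hit rate = Φ(1.3509) = 0.9116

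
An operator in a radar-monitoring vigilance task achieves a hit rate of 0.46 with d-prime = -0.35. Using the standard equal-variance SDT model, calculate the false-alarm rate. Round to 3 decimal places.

false-alarm rate = 0.599

z(hit rate) = z(0.46) = -0.1004
z(FA) = z(H) − d' = -0.1004 − (-0.35) = 0.2496
false-alarm rate = Φ(0.2496) = 0.5986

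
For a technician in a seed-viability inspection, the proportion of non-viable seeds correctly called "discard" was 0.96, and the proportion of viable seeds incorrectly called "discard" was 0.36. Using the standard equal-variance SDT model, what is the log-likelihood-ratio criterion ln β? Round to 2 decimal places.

z(0.96) = 1.751, z(0.36) = -0.358
ln β = −½·[z(H)² − z(FA)²] = −0.5 × (3.066 − 0.128) = -1.469

ln β = -1.47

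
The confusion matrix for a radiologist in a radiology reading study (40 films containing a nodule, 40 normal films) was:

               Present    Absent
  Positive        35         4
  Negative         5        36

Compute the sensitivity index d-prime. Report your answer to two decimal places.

H = 35/40 = 0.8750
FA = 4/40 = 0.1000
Φ⁻¹(H) = 1.150
Φ⁻¹(FA) = -1.282
d' = z(H) − z(FA) = 1.150 − (-1.282) = 2.432

d-prime = 2.43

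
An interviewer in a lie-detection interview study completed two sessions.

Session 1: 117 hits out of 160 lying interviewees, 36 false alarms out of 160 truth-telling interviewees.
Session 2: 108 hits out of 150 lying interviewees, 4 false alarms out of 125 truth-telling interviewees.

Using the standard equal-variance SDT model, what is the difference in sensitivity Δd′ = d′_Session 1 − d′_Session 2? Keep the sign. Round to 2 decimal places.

Session 1: z(0.7312) = 0.616, z(0.2250) = -0.755, d' = 1.371
Session 2: z(0.7200) = 0.583, z(0.0320) = -1.852, d' = 2.435
Δd' = d'_Session 1 − d'_Session 2 = 1.371 − 2.435 = -1.064
Session 2 has the higher sensitivity.

Δd′ = -1.06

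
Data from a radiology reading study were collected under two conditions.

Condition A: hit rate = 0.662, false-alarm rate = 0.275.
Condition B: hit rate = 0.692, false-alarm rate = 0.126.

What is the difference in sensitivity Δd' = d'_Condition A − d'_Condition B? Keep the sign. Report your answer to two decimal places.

Condition A: z(0.662) = 0.418, z(0.275) = -0.598, d' = 1.016
Condition B: z(0.692) = 0.502, z(0.126) = -1.146, d' = 1.648
Δd' = d'_Condition A − d'_Condition B = 1.016 − 1.648 = -0.632
Condition B has the higher sensitivity.

Δd' = -0.63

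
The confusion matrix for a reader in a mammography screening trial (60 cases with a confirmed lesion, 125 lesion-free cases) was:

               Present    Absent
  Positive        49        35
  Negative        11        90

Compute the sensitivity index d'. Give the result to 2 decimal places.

d' = 1.49

H = 49/60 = 0.8167
FA = 35/125 = 0.2800
z(H) = z(0.8167) = 0.903
z(FA) = z(0.2800) = -0.583
d' = z(H) − z(FA) = 0.903 − (-0.583) = 1.486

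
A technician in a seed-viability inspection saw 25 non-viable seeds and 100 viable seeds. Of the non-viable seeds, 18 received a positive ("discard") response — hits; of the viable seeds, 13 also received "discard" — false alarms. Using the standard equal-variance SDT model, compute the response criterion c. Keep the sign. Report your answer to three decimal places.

c = 0.272

H = 18/25 = 0.7200
FA = 13/100 = 0.1300
z(H) = 0.5828
z(FA) = -1.1264
c = −½·[z(H) + z(FA)] = −0.5 × (0.5828 + (-1.1264)) = 0.2718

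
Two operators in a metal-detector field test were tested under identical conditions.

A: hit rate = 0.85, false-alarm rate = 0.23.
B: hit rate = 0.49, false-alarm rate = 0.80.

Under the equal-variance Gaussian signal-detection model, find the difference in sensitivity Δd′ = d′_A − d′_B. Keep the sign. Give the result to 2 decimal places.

A: z(0.85) = 1.036, z(0.23) = -0.739, d' = 1.775
B: z(0.49) = -0.025, z(0.80) = 0.842, d' = -0.867
Δd' = d'_A − d'_B = 1.775 − (-0.867) = 2.642
A has the higher sensitivity.

Δd′ = 2.64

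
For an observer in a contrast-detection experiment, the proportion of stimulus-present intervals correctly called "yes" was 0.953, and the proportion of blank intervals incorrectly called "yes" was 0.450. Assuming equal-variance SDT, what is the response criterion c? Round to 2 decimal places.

z(0.953) = 1.675, z(0.450) = -0.126
c = −½·[z(H) + z(FA)] = −0.5 × (1.675 + (-0.126)) = -0.7745
c < 0: the observer has a liberal response bias.

c = -0.77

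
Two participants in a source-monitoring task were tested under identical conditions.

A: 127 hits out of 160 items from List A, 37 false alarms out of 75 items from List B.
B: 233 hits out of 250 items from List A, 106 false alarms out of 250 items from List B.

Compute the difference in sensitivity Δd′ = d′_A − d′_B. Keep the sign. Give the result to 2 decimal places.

Δd′ = -0.85

A: z(0.7937) = 0.819, z(0.4933) = -0.017, d' = 0.836
B: z(0.9320) = 1.491, z(0.4240) = -0.192, d' = 1.683
Δd' = d'_A − d'_B = 0.836 − 1.683 = -0.847
B has the higher sensitivity.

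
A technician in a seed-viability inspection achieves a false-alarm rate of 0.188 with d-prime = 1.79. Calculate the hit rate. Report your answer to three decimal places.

hit rate = 0.817

z(false-alarm rate) = z(0.188) = -0.8853
z(H) = z(FA) + d' = -0.8853 + 1.79 = 0.9047
hit rate = Φ(0.9047) = 0.8172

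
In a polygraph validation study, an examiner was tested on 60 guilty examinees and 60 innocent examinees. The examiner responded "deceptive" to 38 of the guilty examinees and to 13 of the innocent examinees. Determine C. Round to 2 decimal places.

H = 38/60 = 0.6333
FA = 13/60 = 0.2167
z(H) = 0.3406
z(FA) = -0.7834
c = −½·[z(H) + z(FA)] = −0.5 × (0.3406 + (-0.7834)) = 0.2214
c > 0: the examiner has a conservative response bias.

C = 0.22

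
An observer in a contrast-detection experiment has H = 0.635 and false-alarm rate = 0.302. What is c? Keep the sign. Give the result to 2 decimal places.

z(H) = 0.345
z(FA) = -0.519
c = −½·[z(H) + z(FA)] = −0.5 × (0.345 + (-0.519)) = 0.087

c = 0.09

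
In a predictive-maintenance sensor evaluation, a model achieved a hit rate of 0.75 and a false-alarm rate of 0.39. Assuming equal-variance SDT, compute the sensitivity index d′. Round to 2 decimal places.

d′ = 0.95

Φ⁻¹(H) = Φ⁻¹(0.75) = 0.674
Φ⁻¹(FA) = Φ⁻¹(0.39) = -0.279
d' = z(H) − z(FA) = 0.674 − (-0.279) = 0.953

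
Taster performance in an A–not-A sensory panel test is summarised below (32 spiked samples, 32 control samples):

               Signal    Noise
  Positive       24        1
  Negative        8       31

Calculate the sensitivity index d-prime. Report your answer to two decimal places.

d-prime = 2.54

H = 24/32 = 0.7500
FA = 1/32 = 0.0312
z(0.7500) = 0.674, z(0.0312) = -1.863
d' = z(H) − z(FA) = 0.674 − (-1.863) = 2.537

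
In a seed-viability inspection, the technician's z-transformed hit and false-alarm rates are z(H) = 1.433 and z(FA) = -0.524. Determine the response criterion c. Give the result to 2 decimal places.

c = −½·[z(H) + z(FA)] = −½·(1.433 + (-0.524)) = -0.4545

c = -0.45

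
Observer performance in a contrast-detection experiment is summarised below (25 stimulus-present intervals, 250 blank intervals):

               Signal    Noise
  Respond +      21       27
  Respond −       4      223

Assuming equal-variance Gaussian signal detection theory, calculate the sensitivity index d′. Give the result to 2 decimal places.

H = 21/25 = 0.8400
FA = 27/250 = 0.1080
Φ⁻¹(H) = Φ⁻¹(0.8400) = 0.9945
Φ⁻¹(FA) = Φ⁻¹(0.1080) = -1.2372
d' = z(H) − z(FA) = 0.9945 − (-1.2372) = 2.2317

d′ = 2.23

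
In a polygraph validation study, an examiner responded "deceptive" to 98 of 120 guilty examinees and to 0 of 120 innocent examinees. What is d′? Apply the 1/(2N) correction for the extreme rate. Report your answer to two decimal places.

The false-alarm rate is 0/120 = 0, so apply the 1/(2N) correction: FA → 1/(2·120) = 0.00417.
z(H) = z(0.81667) = 0.903
z(FA) = z(0.00417) = -2.638
d' = 0.903 − (-2.638) = 3.541

d′ = 3.54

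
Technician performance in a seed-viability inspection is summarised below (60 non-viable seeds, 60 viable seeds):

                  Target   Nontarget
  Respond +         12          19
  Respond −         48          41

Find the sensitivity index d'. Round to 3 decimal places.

d' = -0.365

H = 12/60 = 0.2000
FA = 19/60 = 0.3167
Φ⁻¹(H) = Φ⁻¹(0.2000) = -0.8416
Φ⁻¹(FA) = Φ⁻¹(0.3167) = -0.4769
d' = z(H) − z(FA) = -0.8416 − (-0.4769) = -0.3647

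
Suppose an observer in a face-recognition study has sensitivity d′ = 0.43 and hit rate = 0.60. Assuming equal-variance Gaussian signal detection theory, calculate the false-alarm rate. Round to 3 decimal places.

z(hit rate) = z(0.60) = 0.2533
z(FA) = z(H) − d' = 0.2533 − 0.43 = -0.1767
false-alarm rate = Φ(-0.1767) = 0.4299

false-alarm rate = 0.430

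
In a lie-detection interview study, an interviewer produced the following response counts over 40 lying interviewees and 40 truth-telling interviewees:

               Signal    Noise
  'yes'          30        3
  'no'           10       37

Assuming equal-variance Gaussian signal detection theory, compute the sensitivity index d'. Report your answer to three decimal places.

d' = 2.114

H = 30/40 = 0.7500
FA = 3/40 = 0.0750
z(H) = 0.6745
z(FA) = -1.4395
d' = z(H) − z(FA) = 0.6745 − (-1.4395) = 2.1140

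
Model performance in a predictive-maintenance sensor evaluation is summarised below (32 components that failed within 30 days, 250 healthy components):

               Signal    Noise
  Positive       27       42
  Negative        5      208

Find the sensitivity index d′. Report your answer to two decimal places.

H = 27/32 = 0.8438
FA = 42/250 = 0.1680
z(H) = 1.010
z(FA) = -0.962
d' = z(H) − z(FA) = 1.010 − (-0.962) = 1.972

d′ = 1.97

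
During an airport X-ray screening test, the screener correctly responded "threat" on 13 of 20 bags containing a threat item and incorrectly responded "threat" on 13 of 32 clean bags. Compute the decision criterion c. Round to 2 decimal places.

H = 13/20 = 0.6500
FA = 13/32 = 0.4062
z(0.6500) = 0.385, z(0.4062) = -0.237
c = −½·[z(H) + z(FA)] = −0.5 × (0.385 + (-0.237)) = -0.074
c < 0: the screener has a liberal response bias.

c = -0.07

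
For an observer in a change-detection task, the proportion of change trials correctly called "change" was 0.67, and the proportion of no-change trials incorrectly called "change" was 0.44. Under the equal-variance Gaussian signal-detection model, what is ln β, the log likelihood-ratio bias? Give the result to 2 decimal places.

z(H) = 0.440
z(FA) = -0.151
ln β = −½·[z(H)² − z(FA)²] = −0.5 × (0.194 − 0.023) = -0.0855

ln β = -0.09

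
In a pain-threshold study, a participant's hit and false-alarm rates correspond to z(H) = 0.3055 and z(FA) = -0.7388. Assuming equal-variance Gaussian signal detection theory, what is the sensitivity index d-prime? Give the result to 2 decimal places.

d' = z(H) − z(FA) = 0.3055 − (-0.7388) = 1.0443

d-prime = 1.04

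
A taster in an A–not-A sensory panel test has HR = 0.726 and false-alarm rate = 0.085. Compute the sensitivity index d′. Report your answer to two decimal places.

d′ = 1.97

z(H) = z(0.726) = 0.601
z(FA) = z(0.085) = -1.372
d' = z(H) − z(FA) = 0.601 − (-1.372) = 1.973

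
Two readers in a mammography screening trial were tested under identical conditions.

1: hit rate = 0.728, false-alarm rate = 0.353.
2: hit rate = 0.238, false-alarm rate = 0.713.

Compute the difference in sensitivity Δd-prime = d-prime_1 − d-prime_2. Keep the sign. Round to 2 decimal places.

1: z(0.728) = 0.607, z(0.353) = -0.377, d' = 0.984
2: z(0.238) = -0.713, z(0.713) = 0.562, d' = -1.275
Δd' = d'_1 − d'_2 = 0.984 − (-1.275) = 2.259
1 has the higher sensitivity.

Δd-prime = 2.26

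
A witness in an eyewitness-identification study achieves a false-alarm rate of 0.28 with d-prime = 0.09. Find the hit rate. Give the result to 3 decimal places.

hit rate = 0.311

z(false-alarm rate) = z(0.28) = -0.5828
z(H) = z(FA) + d' = -0.5828 + 0.09 = -0.4928
hit rate = Φ(-0.4928) = 0.3111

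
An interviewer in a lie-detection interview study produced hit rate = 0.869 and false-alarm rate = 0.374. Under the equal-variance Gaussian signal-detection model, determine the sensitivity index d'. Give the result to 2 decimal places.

d' = 1.44

z(H) = z(0.869) = 1.1217
z(FA) = z(0.374) = -0.3213
d' = z(H) − z(FA) = 1.1217 − (-0.3213) = 1.4430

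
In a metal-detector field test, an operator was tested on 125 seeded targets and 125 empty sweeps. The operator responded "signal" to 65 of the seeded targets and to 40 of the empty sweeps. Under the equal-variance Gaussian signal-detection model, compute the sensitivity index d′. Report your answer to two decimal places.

d′ = 0.52

H = 65/125 = 0.5200
FA = 40/125 = 0.3200
Φ⁻¹(H) = Φ⁻¹(0.5200) = 0.050
Φ⁻¹(FA) = Φ⁻¹(0.3200) = -0.468
d' = z(H) − z(FA) = 0.050 − (-0.468) = 0.518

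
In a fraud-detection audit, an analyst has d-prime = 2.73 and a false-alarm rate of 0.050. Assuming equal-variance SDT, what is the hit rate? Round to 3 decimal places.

hit rate = 0.861

z(false-alarm rate) = z(0.050) = -1.6449
z(H) = z(FA) + d' = -1.6449 + 2.73 = 1.0851
hit rate = Φ(1.0851) = 0.8611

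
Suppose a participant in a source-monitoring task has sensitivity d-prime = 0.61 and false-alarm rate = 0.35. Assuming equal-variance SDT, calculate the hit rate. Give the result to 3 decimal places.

z(false-alarm rate) = z(0.35) = -0.3853
z(H) = z(FA) + d' = -0.3853 + 0.61 = 0.2247
hit rate = Φ(0.2247) = 0.5889

hit rate = 0.589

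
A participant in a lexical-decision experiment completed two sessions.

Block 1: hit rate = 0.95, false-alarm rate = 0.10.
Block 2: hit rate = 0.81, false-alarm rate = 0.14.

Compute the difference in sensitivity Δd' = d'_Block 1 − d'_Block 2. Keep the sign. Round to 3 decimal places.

Δd' = 0.968

Block 1: z(0.95) = 1.6449, z(0.10) = -1.2816, d' = 2.9265
Block 2: z(0.81) = 0.8779, z(0.14) = -1.0803, d' = 1.9582
Δd' = d'_Block 1 − d'_Block 2 = 2.9265 − 1.9582 = 0.9683
Block 1 has the higher sensitivity.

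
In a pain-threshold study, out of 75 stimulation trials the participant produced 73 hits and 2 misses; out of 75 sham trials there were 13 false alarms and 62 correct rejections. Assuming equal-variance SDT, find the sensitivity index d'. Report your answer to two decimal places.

d' = 2.87

H = 73/75 = 0.9733
FA = 13/75 = 0.1733
Φ⁻¹(0.9733) = 1.932, Φ⁻¹(0.1733) = -0.941
d' = z(H) − z(FA) = 1.932 − (-0.941) = 2.873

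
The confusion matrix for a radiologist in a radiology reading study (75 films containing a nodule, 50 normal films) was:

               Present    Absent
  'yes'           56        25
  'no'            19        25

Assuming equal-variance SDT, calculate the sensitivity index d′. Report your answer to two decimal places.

H = 56/75 = 0.7467
FA = 25/50 = 0.5000
z(0.7467) = 0.664, z(0.5000) = 0.000
d' = z(H) − z(FA) = 0.664 − 0.000 = 0.664

d′ = 0.66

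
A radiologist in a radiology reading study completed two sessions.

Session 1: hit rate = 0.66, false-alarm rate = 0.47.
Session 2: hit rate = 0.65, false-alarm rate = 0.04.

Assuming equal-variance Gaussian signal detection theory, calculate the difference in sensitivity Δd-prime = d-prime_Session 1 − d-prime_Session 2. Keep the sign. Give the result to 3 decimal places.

Δd-prime = -1.648

Session 1: z(0.66) = 0.4125, z(0.47) = -0.0753, d' = 0.4878
Session 2: z(0.65) = 0.3853, z(0.04) = -1.7507, d' = 2.1360
Δd' = d'_Session 1 − d'_Session 2 = 0.4878 − 2.1360 = -1.6482
Session 2 has the higher sensitivity.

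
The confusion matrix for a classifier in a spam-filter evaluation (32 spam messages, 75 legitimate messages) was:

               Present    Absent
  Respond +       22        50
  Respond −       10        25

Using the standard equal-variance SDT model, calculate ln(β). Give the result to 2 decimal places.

ln β = -0.03

H = 22/32 = 0.6875
FA = 50/75 = 0.6667
z(H) = 0.489
z(FA) = 0.431
ln β = −½·[z(H)² − z(FA)²] = −0.5 × (0.239 − 0.186) = -0.0265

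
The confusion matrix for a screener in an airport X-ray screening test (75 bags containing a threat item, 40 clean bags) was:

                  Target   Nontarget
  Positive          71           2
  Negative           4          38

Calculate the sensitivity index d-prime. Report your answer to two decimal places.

H = 71/75 = 0.9467
FA = 2/40 = 0.0500
Φ⁻¹(0.9467) = 1.614, Φ⁻¹(0.0500) = -1.645
d' = z(H) − z(FA) = 1.614 − (-1.645) = 3.259

d-prime = 3.26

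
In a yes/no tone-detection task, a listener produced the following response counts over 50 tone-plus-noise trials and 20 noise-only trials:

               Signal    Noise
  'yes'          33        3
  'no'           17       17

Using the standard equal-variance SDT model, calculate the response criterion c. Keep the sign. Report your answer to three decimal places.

H = 33/50 = 0.6600
FA = 3/20 = 0.1500
Φ⁻¹(0.6600) = 0.4125, Φ⁻¹(0.1500) = -1.0364
c = −½·[z(H) + z(FA)] = −0.5 × (0.4125 + (-1.0364)) = 0.31195
c > 0: the listener has a conservative response bias.

c = 0.312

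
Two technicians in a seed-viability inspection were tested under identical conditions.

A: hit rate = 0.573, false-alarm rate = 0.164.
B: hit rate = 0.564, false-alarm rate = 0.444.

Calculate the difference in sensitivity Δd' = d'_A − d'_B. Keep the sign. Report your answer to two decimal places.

Δd' = 0.86

A: z(0.573) = 0.184, z(0.164) = -0.978, d' = 1.162
B: z(0.564) = 0.161, z(0.444) = -0.141, d' = 0.302
Δd' = d'_A − d'_B = 1.162 − 0.302 = 0.860
A has the higher sensitivity.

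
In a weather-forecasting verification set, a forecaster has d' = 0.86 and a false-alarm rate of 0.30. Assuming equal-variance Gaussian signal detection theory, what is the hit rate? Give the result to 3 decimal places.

hit rate = 0.631

z(false-alarm rate) = z(0.30) = -0.5244
z(H) = z(FA) + d' = -0.5244 + 0.86 = 0.3356
hit rate = Φ(0.3356) = 0.6314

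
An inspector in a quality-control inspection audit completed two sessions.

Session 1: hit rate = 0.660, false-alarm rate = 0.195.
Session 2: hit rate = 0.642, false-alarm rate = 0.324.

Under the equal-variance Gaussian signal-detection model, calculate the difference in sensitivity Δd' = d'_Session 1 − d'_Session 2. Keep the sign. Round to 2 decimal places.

Δd' = 0.45

Session 1: z(0.660) = 0.412, z(0.195) = -0.860, d' = 1.272
Session 2: z(0.642) = 0.364, z(0.324) = -0.457, d' = 0.821
Δd' = d'_Session 1 − d'_Session 2 = 1.272 − 0.821 = 0.451
Session 1 has the higher sensitivity.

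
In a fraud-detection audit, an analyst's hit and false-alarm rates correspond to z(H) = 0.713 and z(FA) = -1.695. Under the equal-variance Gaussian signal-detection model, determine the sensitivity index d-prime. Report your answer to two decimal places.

d-prime = 2.41

d' = z(H) − z(FA) = 0.713 − (-1.695) = 2.408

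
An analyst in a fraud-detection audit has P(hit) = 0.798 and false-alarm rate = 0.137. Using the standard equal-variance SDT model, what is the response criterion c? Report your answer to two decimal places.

z(H) = z(0.798) = 0.834
z(FA) = z(0.137) = -1.094
c = −½·[z(H) + z(FA)] = −0.5 × (0.834 + (-1.094)) = 0.130

c = 0.13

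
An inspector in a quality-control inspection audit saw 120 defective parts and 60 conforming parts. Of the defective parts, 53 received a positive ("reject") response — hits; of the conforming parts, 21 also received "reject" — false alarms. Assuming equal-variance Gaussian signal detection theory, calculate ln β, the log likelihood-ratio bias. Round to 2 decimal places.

ln β = 0.06

H = 53/120 = 0.4417
FA = 21/60 = 0.3500
Φ⁻¹(H) = -0.147
Φ⁻¹(FA) = -0.385
ln β = −½·[z(H)² − z(FA)²] = −0.5 × (0.022 − 0.148) = 0.063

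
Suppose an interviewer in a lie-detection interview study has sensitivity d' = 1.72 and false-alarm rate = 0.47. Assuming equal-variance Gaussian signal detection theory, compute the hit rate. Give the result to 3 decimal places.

hit rate = 0.950

z(false-alarm rate) = z(0.47) = -0.0753
z(H) = z(FA) + d' = -0.0753 + 1.72 = 1.6447
hit rate = Φ(1.6447) = 0.9500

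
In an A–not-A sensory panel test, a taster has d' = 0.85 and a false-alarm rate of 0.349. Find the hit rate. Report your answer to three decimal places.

z(false-alarm rate) = z(0.349) = -0.3880
z(H) = z(FA) + d' = -0.3880 + 0.85 = 0.4620
hit rate = Φ(0.4620) = 0.6780

hit rate = 0.678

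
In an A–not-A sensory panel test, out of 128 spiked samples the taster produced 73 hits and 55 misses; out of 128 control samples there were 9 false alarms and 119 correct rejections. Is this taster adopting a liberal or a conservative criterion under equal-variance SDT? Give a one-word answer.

z(H) = 0.177, z(FA) = -1.473
c = −½·(z(H) + z(FA)) = 0.648
c > 0 → conservative criterion (biased toward responding “no”).

conservative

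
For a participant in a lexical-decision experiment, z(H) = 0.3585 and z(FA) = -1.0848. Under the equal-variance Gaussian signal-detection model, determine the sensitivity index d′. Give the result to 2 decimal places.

d′ = 1.44

d' = z(H) − z(FA) = 0.3585 − (-1.0848) = 1.4433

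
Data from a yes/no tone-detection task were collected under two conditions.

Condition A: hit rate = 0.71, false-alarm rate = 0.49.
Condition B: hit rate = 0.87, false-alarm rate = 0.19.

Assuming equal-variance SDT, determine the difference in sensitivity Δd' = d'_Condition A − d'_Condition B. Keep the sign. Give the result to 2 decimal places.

Condition A: z(0.71) = 0.553, z(0.49) = -0.025, d' = 0.578
Condition B: z(0.87) = 1.126, z(0.19) = -0.878, d' = 2.004
Δd' = d'_Condition A − d'_Condition B = 0.578 − 2.004 = -1.426
Condition B has the higher sensitivity.

Δd' = -1.43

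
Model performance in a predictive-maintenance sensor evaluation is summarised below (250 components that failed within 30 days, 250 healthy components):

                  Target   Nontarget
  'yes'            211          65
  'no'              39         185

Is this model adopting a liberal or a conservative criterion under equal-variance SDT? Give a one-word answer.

z(H) = 1.011, z(FA) = -0.643
c = −½·(z(H) + z(FA)) = -0.184
c < 0 → liberal criterion (biased toward responding “yes”).

liberal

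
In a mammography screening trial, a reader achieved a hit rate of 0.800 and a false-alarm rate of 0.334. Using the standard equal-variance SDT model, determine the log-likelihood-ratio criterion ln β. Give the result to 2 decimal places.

ln β = -0.26

Φ⁻¹(H) = 0.842
Φ⁻¹(FA) = -0.429
ln β = −½·[z(H)² − z(FA)²] = −0.5 × (0.709 − 0.184) = -0.2625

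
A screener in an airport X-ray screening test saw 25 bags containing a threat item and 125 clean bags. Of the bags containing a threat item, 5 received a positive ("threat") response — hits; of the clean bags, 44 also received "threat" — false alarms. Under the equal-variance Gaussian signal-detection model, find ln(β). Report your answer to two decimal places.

ln β = -0.28

H = 5/25 = 0.2000
FA = 44/125 = 0.3520
Φ⁻¹(H) = -0.842
Φ⁻¹(FA) = -0.380
ln β = −½·[z(H)² − z(FA)²] = −0.5 × (0.709 − 0.144) = -0.2825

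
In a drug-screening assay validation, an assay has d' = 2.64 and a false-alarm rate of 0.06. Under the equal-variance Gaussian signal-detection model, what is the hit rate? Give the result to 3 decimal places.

hit rate = 0.861

z(false-alarm rate) = z(0.06) = -1.5548
z(H) = z(FA) + d' = -1.5548 + 2.64 = 1.0852
hit rate = Φ(1.0852) = 0.8611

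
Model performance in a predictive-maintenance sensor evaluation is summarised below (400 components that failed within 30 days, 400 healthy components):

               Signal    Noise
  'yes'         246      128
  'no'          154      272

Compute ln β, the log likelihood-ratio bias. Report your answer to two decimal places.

H = 246/400 = 0.6150
FA = 128/400 = 0.3200
z(H) = z(0.6150) = 0.292
z(FA) = z(0.3200) = -0.468
ln β = −½·[z(H)² − z(FA)²] = −0.5 × (0.085 − 0.219) = 0.067

ln β = 0.07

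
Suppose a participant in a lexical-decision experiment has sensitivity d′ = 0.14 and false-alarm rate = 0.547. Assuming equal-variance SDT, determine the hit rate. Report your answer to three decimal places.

z(false-alarm rate) = z(0.547) = 0.1181
z(H) = z(FA) + d' = 0.1181 + 0.14 = 0.2581
hit rate = Φ(0.2581) = 0.6018

hit rate = 0.602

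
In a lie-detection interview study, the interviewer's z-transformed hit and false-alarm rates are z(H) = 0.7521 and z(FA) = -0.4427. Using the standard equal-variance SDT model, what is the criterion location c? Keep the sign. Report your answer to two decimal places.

c = −½·[z(H) + z(FA)] = −½·(0.7521 + (-0.4427)) = -0.1547
c < 0: the interviewer has a liberal response bias.

c = -0.15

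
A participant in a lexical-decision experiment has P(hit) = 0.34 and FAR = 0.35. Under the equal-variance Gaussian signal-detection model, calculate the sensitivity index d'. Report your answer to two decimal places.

d' = -0.03

z(H) = -0.412
z(FA) = -0.385
d' = z(H) − z(FA) = -0.412 − (-0.385) = -0.027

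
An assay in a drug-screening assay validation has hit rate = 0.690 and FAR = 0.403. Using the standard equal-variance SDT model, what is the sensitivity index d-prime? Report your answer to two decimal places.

Φ⁻¹(H) = Φ⁻¹(0.690) = 0.4959
Φ⁻¹(FA) = Φ⁻¹(0.403) = -0.2456
d' = z(H) − z(FA) = 0.4959 − (-0.2456) = 0.7415

d-prime = 0.74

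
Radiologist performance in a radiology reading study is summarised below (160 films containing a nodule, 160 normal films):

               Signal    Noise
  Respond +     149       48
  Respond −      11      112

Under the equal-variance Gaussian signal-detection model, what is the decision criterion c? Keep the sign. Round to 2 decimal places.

c = -0.48

H = 149/160 = 0.9313
FA = 48/160 = 0.3000
z(H) = 1.4855
z(FA) = -0.5244
c = −½·[z(H) + z(FA)] = −0.5 × (1.4855 + (-0.5244)) = -0.48055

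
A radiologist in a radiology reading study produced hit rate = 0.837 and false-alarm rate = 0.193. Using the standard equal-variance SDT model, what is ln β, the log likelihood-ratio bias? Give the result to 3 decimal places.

Φ⁻¹(0.837) = 0.9822, Φ⁻¹(0.193) = -0.8669
ln β = −½·[z(H)² − z(FA)²] = −0.5 × (0.9647 − 0.7515) = -0.1066

ln β = -0.107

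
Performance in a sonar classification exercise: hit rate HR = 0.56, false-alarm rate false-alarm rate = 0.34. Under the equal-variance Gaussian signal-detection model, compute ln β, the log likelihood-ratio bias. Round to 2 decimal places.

ln β = 0.07

Φ⁻¹(H) = Φ⁻¹(0.56) = 0.151
Φ⁻¹(FA) = Φ⁻¹(0.34) = -0.412
ln β = −½·[z(H)² − z(FA)²] = −0.5 × (0.023 − 0.170) = 0.0735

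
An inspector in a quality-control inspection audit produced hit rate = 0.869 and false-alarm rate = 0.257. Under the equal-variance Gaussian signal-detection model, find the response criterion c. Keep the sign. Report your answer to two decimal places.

c = -0.23

z(H) = 1.1217
z(FA) = -0.6526
c = −½·[z(H) + z(FA)] = −0.5 × (1.1217 + (-0.6526)) = -0.23455
c < 0: the inspector has a liberal response bias.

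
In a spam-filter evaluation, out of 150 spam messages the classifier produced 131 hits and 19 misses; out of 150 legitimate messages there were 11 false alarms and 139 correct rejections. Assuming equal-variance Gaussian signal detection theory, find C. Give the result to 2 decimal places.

H = 131/150 = 0.8733
FA = 11/150 = 0.0733
z(H) = z(0.8733) = 1.1421
z(FA) = z(0.0733) = -1.4516
c = −½·[z(H) + z(FA)] = −0.5 × (1.1421 + (-1.4516)) = 0.15475
c > 0: the classifier has a conservative response bias.

C = 0.15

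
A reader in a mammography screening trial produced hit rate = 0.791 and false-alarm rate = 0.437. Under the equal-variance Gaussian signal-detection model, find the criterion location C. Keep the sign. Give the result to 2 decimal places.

Φ⁻¹(0.791) = 0.810, Φ⁻¹(0.437) = -0.159
c = −½·[z(H) + z(FA)] = −0.5 × (0.810 + (-0.159)) = -0.3255

C = -0.33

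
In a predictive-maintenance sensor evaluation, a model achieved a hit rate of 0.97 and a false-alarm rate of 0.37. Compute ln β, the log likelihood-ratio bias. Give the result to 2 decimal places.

ln β = -1.71

z(0.97) = 1.881, z(0.37) = -0.332
ln β = −½·[z(H)² − z(FA)²] = −0.5 × (3.538 − 0.110) = -1.714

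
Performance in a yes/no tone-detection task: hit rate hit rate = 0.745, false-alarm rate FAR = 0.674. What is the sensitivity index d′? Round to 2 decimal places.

d′ = 0.21

Φ⁻¹(H) = 0.659
Φ⁻¹(FA) = 0.451
d' = z(H) − z(FA) = 0.659 − 0.451 = 0.208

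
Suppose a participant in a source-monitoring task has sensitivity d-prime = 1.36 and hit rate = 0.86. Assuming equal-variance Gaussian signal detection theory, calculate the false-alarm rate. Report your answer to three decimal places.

z(hit rate) = z(0.86) = 1.0803
z(FA) = z(H) − d' = 1.0803 − 1.36 = -0.2797
false-alarm rate = Φ(-0.2797) = 0.3899

false-alarm rate = 0.390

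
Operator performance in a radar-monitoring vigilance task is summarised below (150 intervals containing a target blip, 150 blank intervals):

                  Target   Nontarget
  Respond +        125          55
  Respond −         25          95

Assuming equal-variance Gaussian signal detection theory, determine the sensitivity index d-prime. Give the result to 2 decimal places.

d-prime = 1.31

H = 125/150 = 0.8333
FA = 55/150 = 0.3667
z(0.8333) = 0.967, z(0.3667) = -0.341
d' = z(H) − z(FA) = 0.967 − (-0.341) = 1.308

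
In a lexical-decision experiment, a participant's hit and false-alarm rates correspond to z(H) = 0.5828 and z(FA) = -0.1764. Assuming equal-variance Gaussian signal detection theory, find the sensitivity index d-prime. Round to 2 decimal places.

d' = z(H) − z(FA) = 0.5828 − (-0.1764) = 0.7592

d-prime = 0.76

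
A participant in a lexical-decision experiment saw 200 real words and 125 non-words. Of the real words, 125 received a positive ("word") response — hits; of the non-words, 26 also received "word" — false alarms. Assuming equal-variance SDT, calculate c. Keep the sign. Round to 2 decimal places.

H = 125/200 = 0.6250
FA = 26/125 = 0.2080
z(H) = 0.319
z(FA) = -0.813
c = −½·[z(H) + z(FA)] = −0.5 × (0.319 + (-0.813)) = 0.247

c = 0.25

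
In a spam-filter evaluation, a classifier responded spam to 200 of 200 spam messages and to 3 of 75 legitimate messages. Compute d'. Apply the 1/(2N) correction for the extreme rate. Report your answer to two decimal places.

The hit rate is 200/200 = 1, so apply the 1/(2N) correction: H → 1 − 1/(2·200) = 0.99750.
z(H) = z(0.99750) = 2.807
z(FA) = z(0.04000) = -1.751
d' = 2.807 − (-1.751) = 4.558

d' = 4.56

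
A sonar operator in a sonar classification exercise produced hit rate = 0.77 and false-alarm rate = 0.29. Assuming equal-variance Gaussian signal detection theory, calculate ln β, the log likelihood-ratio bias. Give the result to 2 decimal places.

z(H) = z(0.77) = 0.739
z(FA) = z(0.29) = -0.553
ln β = −½·[z(H)² − z(FA)²] = −0.5 × (0.546 − 0.306) = -0.120

ln β = -0.12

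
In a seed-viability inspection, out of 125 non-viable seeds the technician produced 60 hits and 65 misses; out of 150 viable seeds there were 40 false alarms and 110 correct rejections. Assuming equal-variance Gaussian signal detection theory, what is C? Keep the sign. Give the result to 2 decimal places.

H = 60/125 = 0.4800
FA = 40/150 = 0.2667
z(H) = -0.050
z(FA) = -0.623
c = −½·[z(H) + z(FA)] = −0.5 × (-0.050 + (-0.623)) = 0.3365
c > 0: the technician has a conservative response bias.

C = 0.34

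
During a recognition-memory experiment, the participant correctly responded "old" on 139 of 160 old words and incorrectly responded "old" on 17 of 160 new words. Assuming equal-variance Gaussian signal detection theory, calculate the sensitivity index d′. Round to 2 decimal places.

H = 139/160 = 0.8688
FA = 17/160 = 0.1062
z(0.8688) = 1.1207, z(0.1062) = -1.2470
d' = z(H) − z(FA) = 1.1207 − (-1.2470) = 2.3677

d′ = 2.37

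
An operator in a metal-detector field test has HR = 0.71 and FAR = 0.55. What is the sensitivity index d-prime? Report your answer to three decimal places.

d-prime = 0.428

z(0.71) = 0.5534, z(0.55) = 0.1257
d' = z(H) − z(FA) = 0.5534 − 0.1257 = 0.4277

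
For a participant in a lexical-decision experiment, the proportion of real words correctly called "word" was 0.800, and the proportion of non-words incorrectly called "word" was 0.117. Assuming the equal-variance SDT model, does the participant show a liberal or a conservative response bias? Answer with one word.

conservative

z(H) = 0.842, z(FA) = -1.190
c = −½·(z(H) + z(FA)) = 0.174
c > 0 → conservative criterion (biased toward responding “no”).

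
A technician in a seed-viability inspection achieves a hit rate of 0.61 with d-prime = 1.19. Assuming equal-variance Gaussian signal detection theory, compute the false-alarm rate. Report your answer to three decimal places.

false-alarm rate = 0.181

z(hit rate) = z(0.61) = 0.2793
z(FA) = z(H) − d' = 0.2793 − 1.19 = -0.9107
false-alarm rate = Φ(-0.9107) = 0.1812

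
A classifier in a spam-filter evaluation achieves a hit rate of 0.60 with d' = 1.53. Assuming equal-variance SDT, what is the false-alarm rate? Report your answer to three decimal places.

false-alarm rate = 0.101

z(hit rate) = z(0.60) = 0.2533
z(FA) = z(H) − d' = 0.2533 − 1.53 = -1.2767
false-alarm rate = Φ(-1.2767) = 0.1009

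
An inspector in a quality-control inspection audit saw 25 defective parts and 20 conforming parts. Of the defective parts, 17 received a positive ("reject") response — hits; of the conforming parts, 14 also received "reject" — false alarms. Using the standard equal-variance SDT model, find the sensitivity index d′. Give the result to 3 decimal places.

H = 17/25 = 0.6800
FA = 14/20 = 0.7000
z(H) = z(0.6800) = 0.4677
z(FA) = z(0.7000) = 0.5244
d' = z(H) − z(FA) = 0.4677 − 0.5244 = -0.0567

d′ = -0.057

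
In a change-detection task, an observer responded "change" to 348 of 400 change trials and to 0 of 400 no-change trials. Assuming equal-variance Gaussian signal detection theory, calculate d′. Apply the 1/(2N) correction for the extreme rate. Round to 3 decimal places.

The false-alarm rate is 0/400 = 0, so apply the 1/(2N) correction: FA → 1/(2·400) = 0.00125.
z(H) = z(0.87000) = 1.1264
z(FA) = z(0.00125) = -3.0233
d' = 1.1264 − (-3.0233) = 4.1497

d′ = 4.150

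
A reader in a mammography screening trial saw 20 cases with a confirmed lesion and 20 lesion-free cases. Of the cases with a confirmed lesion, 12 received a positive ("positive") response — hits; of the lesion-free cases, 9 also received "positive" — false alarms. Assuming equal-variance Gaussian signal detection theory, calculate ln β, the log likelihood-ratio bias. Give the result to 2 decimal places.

ln β = -0.02

H = 12/20 = 0.6000
FA = 9/20 = 0.4500
z(0.6000) = 0.253, z(0.4500) = -0.126
ln β = −½·[z(H)² − z(FA)²] = −0.5 × (0.064 − 0.016) = -0.024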